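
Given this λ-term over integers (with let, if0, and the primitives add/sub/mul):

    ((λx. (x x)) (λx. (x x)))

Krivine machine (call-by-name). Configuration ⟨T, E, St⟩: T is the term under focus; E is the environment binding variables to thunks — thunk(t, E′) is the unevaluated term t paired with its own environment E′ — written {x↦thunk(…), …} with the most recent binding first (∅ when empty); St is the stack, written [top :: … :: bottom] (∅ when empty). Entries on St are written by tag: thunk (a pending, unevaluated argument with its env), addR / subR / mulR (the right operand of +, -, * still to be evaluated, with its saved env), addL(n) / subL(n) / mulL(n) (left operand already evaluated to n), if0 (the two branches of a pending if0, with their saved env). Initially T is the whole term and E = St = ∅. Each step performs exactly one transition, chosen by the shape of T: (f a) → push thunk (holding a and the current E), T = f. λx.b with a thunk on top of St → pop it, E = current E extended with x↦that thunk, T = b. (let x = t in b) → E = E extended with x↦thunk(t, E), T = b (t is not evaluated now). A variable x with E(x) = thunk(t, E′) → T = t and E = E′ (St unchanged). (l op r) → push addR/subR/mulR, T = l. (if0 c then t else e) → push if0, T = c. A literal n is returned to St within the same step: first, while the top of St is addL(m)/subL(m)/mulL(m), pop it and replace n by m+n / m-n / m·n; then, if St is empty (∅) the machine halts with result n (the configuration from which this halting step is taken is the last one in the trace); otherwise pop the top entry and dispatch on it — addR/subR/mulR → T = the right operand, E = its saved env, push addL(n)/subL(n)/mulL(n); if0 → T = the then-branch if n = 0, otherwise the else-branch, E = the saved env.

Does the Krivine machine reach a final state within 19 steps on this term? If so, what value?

step 0: <T=((λx. (x x)) (λx. (x x))), E=∅, St=∅>
step 1: <T=(λx. (x x)), E=∅, St=[thunk]>
step 2: <T=(x x), E={x↦thunk((λx. (x x)), ∅)}, St=∅>
step 3: <T=x, E={x↦thunk((λx. (x x)), ∅)}, St=[thunk]>
step 4: <T=(λx. (x x)), E=∅, St=[thunk]>
step 5: <T=(x x), E={x↦thunk(x, {x↦thunk((λx. (x x)), ∅)})}, St=∅>
step 6: <T=x, E={x↦thunk(x, {x↦thunk((λx. (x x)), ∅)})}, St=[thunk]>
step 7: <T=x, E={x↦thunk((λx. (x x)), ∅)}, St=[thunk]>
step 8: <T=(λx. (x x)), E=∅, St=[thunk]>
step 9: <T=(x x), E={x↦thunk(x, {x↦thunk(x, {x↦thunk((λx. (x x)), ∅)})})}, St=∅>
step 10: <T=x, E={x↦thunk(x, {x↦thunk(x, {x↦thunk((λx. (x x)), ∅)})})}, St=[thunk]>
step 11: <T=x, E={x↦thunk(x, {x↦thunk((λx. (x x)), ∅)})}, St=[thunk]>
step 12: <T=x, E={x↦thunk((λx. (x x)), ∅)}, St=[thunk]>
step 13: <T=(λx. (x x)), E=∅, St=[thunk]>
step 14: <T=(x x), E={x↦thunk(x, {x↦thunk(x, {x↦thunk(x, {x↦thunk((λx. (x x)), ∅)})})})}, St=∅>
step 15: <T=x, E={x↦thunk(x, {x↦thunk(x, {x↦thunk(x, {x↦thunk((λx. (x x)), ∅)})})})}, St=[thunk]>
step 16: <T=x, E={x↦thunk(x, {x↦thunk(x, {x↦thunk((λx. (x x)), ∅)})})}, St=[thunk]>
step 17: <T=x, E={x↦thunk(x, {x↦thunk((λx. (x x)), ∅)})}, St=[thunk]>
step 18: <T=x, E={x↦thunk((λx. (x x)), ∅)}, St=[thunk]>
step 19: <T=(λx. (x x)), E=∅, St=[thunk]>
→ 19 transitions taken and the configuration is still not final: no result within 19 steps

Answer: DIVERGES (no final state within 19 steps)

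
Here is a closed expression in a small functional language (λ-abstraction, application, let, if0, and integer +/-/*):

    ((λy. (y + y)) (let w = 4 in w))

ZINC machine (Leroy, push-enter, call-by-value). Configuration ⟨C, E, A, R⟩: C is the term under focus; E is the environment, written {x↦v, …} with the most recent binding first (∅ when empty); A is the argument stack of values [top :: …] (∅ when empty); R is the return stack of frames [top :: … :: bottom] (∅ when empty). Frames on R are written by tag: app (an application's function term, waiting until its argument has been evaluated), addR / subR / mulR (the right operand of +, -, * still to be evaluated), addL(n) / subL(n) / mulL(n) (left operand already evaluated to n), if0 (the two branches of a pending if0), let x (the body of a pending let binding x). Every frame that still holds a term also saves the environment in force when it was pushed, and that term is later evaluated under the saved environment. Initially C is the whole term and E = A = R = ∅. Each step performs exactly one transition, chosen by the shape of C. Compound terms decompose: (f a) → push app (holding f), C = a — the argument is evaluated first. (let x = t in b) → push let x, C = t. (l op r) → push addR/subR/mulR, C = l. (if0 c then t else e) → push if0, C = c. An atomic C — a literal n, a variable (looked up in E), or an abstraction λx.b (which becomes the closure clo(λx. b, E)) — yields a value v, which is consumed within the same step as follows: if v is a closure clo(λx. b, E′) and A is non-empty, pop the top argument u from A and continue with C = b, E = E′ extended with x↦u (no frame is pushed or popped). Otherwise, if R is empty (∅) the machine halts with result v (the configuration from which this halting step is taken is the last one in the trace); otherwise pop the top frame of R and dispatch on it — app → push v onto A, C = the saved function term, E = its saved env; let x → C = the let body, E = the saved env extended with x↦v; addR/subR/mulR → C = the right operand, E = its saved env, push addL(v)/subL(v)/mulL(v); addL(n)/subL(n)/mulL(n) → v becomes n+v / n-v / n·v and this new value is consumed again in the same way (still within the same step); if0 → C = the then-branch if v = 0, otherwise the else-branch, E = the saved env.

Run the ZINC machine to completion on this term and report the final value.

Answer: 8

Execution trace:
[0] [C=((λy. (y + y)) (let w = 4 in w)) | E=∅ | A=∅ | R=∅]
[1] [C=(let w = 4 in w) | E=∅ | A=∅ | R=[app]]
[2] [C=4 | E=∅ | A=∅ | R=[let w :: app]]
[3] [C=w | E={w↦4} | A=∅ | R=[app]]
[4] [C=(λy. (y + y)) | E=∅ | A=[4] | R=∅]
[5] [C=(y + y) | E={y↦4} | A=∅ | R=∅]
[6] [C=y | E={y↦4} | A=∅ | R=[addR]]
[7] [C=y | E={y↦4} | A=∅ | R=[addL(4)]]
→ final value 8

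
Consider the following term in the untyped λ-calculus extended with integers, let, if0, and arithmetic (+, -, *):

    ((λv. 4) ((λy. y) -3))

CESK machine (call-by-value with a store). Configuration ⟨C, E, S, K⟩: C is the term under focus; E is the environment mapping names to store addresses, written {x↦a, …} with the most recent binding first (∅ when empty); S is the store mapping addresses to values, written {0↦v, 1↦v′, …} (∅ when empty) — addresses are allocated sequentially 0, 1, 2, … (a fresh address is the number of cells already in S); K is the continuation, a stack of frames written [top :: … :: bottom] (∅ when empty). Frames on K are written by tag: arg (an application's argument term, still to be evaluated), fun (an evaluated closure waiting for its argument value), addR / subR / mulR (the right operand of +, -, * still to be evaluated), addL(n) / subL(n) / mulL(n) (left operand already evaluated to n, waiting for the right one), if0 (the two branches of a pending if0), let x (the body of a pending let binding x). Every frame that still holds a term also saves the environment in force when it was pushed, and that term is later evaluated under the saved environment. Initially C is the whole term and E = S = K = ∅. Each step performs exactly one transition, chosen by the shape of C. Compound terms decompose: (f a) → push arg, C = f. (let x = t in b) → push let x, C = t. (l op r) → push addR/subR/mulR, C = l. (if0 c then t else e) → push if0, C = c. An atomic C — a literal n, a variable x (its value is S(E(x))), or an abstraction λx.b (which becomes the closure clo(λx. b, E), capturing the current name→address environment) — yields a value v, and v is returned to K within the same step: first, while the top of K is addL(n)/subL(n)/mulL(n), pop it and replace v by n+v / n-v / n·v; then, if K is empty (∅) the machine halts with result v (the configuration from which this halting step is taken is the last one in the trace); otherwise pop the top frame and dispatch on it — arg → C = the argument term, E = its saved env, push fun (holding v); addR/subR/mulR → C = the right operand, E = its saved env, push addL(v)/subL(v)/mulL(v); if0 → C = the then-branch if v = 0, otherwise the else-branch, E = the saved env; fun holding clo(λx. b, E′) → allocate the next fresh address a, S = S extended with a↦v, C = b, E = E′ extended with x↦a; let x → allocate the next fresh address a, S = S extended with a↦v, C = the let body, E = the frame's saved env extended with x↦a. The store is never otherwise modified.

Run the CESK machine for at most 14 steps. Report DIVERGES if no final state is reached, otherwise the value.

Answer: 4

Machine steps:
step 0: ⟨C=((λv. 4) ((λy. y) -3)); E=∅; S=∅; K=∅⟩
step 1: ⟨C=(λv. 4); E=∅; S=∅; K=[arg]⟩
step 2: ⟨C=((λy. y) -3); E=∅; S=∅; K=[fun]⟩
step 3: ⟨C=(λy. y); E=∅; S=∅; K=[arg :: fun]⟩
step 4: ⟨C=-3; E=∅; S=∅; K=[fun :: fun]⟩
step 5: ⟨C=y; E={y↦0}; S={0↦-3}; K=[fun]⟩
step 6: ⟨C=4; E={v↦1}; S={0↦-3, 1↦-3}; K=∅⟩
→ final value 4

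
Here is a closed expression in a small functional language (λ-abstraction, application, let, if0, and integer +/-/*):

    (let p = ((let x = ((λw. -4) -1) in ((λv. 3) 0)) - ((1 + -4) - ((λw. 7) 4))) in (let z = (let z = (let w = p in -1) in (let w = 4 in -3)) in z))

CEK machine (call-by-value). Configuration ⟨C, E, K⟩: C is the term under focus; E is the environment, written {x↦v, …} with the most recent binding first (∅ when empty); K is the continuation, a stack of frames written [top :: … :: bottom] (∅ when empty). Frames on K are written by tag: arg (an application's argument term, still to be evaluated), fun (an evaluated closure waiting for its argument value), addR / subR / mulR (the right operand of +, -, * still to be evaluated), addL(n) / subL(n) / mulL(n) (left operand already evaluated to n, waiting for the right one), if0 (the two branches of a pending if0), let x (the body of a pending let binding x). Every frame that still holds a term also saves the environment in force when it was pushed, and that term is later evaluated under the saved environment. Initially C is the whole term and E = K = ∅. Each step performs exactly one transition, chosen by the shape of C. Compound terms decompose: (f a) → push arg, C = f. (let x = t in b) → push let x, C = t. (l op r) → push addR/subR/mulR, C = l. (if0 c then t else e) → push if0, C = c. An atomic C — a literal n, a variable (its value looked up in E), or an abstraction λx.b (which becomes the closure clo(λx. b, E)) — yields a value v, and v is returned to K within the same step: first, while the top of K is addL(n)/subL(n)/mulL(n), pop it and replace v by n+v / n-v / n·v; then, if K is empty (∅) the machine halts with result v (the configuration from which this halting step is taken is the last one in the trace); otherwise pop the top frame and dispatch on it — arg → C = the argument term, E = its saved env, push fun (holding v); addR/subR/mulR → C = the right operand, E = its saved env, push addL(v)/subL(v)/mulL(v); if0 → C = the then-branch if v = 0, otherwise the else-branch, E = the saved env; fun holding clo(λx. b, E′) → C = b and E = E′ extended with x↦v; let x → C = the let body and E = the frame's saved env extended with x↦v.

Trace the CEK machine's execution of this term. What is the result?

0. ⟨C=(let p = ((let x = ((λw. -4) -1) in ((λv. 3) 0)) - ((1 + -4) - ((λw. 7) 4))) in (let z = (let z = (let w = p in -1) in (let w = 4 in -3)) in z)); E=∅; K=∅⟩
1. ⟨C=((let x = ((λw. -4) -1) in ((λv. 3) 0)) - ((1 + -4) - ((λw. 7) 4))); E=∅; K=[let p]⟩
2. ⟨C=(let x = ((λw. -4) -1) in ((λv. 3) 0)); E=∅; K=[subR :: let p]⟩
3. ⟨C=((λw. -4) -1); E=∅; K=[let x :: subR :: let p]⟩
4. ⟨C=(λw. -4); E=∅; K=[arg :: let x :: subR :: let p]⟩
5. ⟨C=-1; E=∅; K=[fun :: let x :: subR :: let p]⟩
6. ⟨C=-4; E={w↦-1}; K=[let x :: subR :: let p]⟩
7. ⟨C=((λv. 3) 0); E={x↦-4}; K=[subR :: let p]⟩
8. ⟨C=(λv. 3); E={x↦-4}; K=[arg :: subR :: let p]⟩
9. ⟨C=0; E={x↦-4}; K=[fun :: subR :: let p]⟩
10. ⟨C=3; E={v↦0, x↦-4}; K=[subR :: let p]⟩
11. ⟨C=((1 + -4) - ((λw. 7) 4)); E=∅; K=[subL(3) :: let p]⟩
12. ⟨C=(1 + -4); E=∅; K=[subR :: subL(3) :: let p]⟩
13. ⟨C=1; E=∅; K=[addR :: subR :: subL(3) :: let p]⟩
14. ⟨C=-4; E=∅; K=[addL(1) :: subR :: subL(3) :: let p]⟩
15. ⟨C=((λw. 7) 4); E=∅; K=[subL(-3) :: subL(3) :: let p]⟩
16. ⟨C=(λw. 7); E=∅; K=[arg :: subL(-3) :: subL(3) :: let p]⟩
17. ⟨C=4; E=∅; K=[fun :: subL(-3) :: subL(3) :: let p]⟩
18. ⟨C=7; E={w↦4}; K=[subL(-3) :: subL(3) :: let p]⟩
19. ⟨C=(let z = (let z = (let w = p in -1) in (let w = 4 in -3)) in z); E={p↦13}; K=∅⟩
20. ⟨C=(let z = (let w = p in -1) in (let w = 4 in -3)); E={p↦13}; K=[let z]⟩
21. ⟨C=(let w = p in -1); E={p↦13}; K=[let z :: let z]⟩
22. ⟨C=p; E={p↦13}; K=[let w :: let z :: let z]⟩
23. ⟨C=-1; E={w↦13, p↦13}; K=[let z :: let z]⟩
24. ⟨C=(let w = 4 in -3); E={z↦-1, p↦13}; K=[let z]⟩
25. ⟨C=4; E={z↦-1, p↦13}; K=[let w :: let z]⟩
26. ⟨C=-3; E={w↦4, z↦-1, p↦13}; K=[let z]⟩
27. ⟨C=z; E={z↦-3, p↦13}; K=∅⟩
→ final value -3

Answer: -3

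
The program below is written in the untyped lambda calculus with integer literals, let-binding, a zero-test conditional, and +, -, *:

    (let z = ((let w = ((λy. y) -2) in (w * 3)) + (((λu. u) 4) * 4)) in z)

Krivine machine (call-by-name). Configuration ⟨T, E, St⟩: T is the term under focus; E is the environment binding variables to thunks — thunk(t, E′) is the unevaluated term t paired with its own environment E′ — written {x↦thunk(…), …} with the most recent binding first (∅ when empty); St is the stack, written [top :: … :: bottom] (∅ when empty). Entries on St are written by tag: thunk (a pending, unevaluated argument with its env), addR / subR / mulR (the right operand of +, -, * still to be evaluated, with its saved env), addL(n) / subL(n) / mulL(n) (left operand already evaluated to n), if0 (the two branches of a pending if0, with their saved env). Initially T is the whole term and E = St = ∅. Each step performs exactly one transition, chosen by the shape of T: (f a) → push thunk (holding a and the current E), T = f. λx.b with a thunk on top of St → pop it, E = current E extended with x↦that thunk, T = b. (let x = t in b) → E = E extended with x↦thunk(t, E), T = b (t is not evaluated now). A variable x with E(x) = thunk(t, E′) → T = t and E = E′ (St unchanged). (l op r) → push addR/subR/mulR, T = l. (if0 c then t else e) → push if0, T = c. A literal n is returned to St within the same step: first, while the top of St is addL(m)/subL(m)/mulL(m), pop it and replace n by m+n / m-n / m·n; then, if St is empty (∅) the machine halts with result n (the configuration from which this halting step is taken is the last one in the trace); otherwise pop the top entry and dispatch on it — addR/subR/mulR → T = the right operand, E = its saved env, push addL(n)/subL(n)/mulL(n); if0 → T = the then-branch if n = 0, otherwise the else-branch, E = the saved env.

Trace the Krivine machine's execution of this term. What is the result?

[0] <T=(let z = ((let w = ((λy. y) -2) in (w * 3)) + (((λu. u) 4) * 4)) in z), E=∅, St=∅>
[1] <T=z, E={z↦thunk(((let w = ((λy. y) -2) in (w * 3)) + (((λu. u) 4) * 4)), ∅)}, St=∅>
[2] <T=((let w = ((λy. y) -2) in (w * 3)) + (((λu. u) 4) * 4)), E=∅, St=∅>
[3] <T=(let w = ((λy. y) -2) in (w * 3)), E=∅, St=[addR]>
[4] <T=(w * 3), E={w↦thunk(((λy. y) -2), ∅)}, St=[addR]>
[5] <T=w, E={w↦thunk(((λy. y) -2), ∅)}, St=[mulR :: addR]>
[6] <T=((λy. y) -2), E=∅, St=[mulR :: addR]>
[7] <T=(λy. y), E=∅, St=[thunk :: mulR :: addR]>
[8] <T=y, E={y↦thunk(-2, ∅)}, St=[mulR :: addR]>
[9] <T=-2, E=∅, St=[mulR :: addR]>
[10] <T=3, E={w↦thunk(((λy. y) -2), ∅)}, St=[mulL(-2) :: addR]>
[11] <T=(((λu. u) 4) * 4), E=∅, St=[addL(-6)]>
[12] <T=((λu. u) 4), E=∅, St=[mulR :: addL(-6)]>
[13] <T=(λu. u), E=∅, St=[thunk :: mulR :: addL(-6)]>
[14] <T=u, E={u↦thunk(4, ∅)}, St=[mulR :: addL(-6)]>
[15] <T=4, E=∅, St=[mulR :: addL(-6)]>
[16] <T=4, E=∅, St=[mulL(4) :: addL(-6)]>
→ final value 10

Answer: 10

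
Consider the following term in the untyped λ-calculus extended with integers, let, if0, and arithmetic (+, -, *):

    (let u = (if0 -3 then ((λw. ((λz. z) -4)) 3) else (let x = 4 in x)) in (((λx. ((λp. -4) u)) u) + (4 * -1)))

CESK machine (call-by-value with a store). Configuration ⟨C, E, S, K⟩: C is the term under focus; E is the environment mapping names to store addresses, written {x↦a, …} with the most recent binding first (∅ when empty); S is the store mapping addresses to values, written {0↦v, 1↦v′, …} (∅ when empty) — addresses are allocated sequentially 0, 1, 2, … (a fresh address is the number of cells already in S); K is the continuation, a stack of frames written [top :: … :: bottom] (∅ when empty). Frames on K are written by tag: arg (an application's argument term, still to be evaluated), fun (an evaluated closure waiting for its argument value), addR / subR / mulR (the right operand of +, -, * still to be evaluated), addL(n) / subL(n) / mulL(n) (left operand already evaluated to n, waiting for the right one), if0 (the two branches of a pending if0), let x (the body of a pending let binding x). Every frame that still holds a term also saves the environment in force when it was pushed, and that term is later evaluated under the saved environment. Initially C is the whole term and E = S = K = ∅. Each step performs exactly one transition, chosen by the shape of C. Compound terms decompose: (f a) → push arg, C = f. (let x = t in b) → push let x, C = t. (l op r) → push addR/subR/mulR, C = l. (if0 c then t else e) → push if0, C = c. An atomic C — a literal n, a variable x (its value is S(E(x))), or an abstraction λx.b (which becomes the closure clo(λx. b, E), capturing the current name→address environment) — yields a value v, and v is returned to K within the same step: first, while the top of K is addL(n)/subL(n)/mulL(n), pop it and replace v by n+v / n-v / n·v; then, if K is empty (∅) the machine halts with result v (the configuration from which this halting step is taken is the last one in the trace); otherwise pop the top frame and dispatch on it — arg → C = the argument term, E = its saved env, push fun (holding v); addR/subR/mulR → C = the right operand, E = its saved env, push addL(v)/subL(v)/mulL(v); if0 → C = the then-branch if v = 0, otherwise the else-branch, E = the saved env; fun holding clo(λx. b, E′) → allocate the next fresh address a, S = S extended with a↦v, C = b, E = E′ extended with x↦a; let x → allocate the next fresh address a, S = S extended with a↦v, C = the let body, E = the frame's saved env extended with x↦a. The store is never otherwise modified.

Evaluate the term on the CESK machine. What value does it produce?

step 0: [C=(let u = (if0 -3 then ((λw. ((λz. z) -4)) 3) else (let x = 4 in x)) in (((λx. ((λp. -4) u)) u) + (4 * -1))) | E=∅ | S=∅ | K=∅]
step 1: [C=(if0 -3 then ((λw. ((λz. z) -4)) 3) else (let x = 4 in x)) | E=∅ | S=∅ | K=[let u]]
step 2: [C=-3 | E=∅ | S=∅ | K=[if0 :: let u]]
step 3: [C=(let x = 4 in x) | E=∅ | S=∅ | K=[let u]]
step 4: [C=4 | E=∅ | S=∅ | K=[let x :: let u]]
step 5: [C=x | E={x↦0} | S={0↦4} | K=[let u]]
step 6: [C=(((λx. ((λp. -4) u)) u) + (4 * -1)) | E={u↦1} | S={0↦4, 1↦4} | K=∅]
step 7: [C=((λx. ((λp. -4) u)) u) | E={u↦1} | S={0↦4, 1↦4} | K=[addR]]
step 8: [C=(λx. ((λp. -4) u)) | E={u↦1} | S={0↦4, 1↦4} | K=[arg :: addR]]
step 9: [C=u | E={u↦1} | S={0↦4, 1↦4} | K=[fun :: addR]]
step 10: [C=((λp. -4) u) | E={x↦2, u↦1} | S={0↦4, 1↦4, 2↦4} | K=[addR]]
step 11: [C=(λp. -4) | E={x↦2, u↦1} | S={0↦4, 1↦4, 2↦4} | K=[arg :: addR]]
step 12: [C=u | E={x↦2, u↦1} | S={0↦4, 1↦4, 2↦4} | K=[fun :: addR]]
step 13: [C=-4 | E={p↦3, x↦2, u↦1} | S={0↦4, 1↦4, 2↦4, 3↦4} | K=[addR]]
step 14: [C=(4 * -1) | E={u↦1} | S={0↦4, 1↦4, 2↦4, 3↦4} | K=[addL(-4)]]
step 15: [C=4 | E={u↦1} | S={0↦4, 1↦4, 2↦4, 3↦4} | K=[mulR :: addL(-4)]]
step 16: [C=-1 | E={u↦1} | S={0↦4, 1↦4, 2↦4, 3↦4} | K=[mulL(4) :: addL(-4)]]
→ final value -8

Answer: -8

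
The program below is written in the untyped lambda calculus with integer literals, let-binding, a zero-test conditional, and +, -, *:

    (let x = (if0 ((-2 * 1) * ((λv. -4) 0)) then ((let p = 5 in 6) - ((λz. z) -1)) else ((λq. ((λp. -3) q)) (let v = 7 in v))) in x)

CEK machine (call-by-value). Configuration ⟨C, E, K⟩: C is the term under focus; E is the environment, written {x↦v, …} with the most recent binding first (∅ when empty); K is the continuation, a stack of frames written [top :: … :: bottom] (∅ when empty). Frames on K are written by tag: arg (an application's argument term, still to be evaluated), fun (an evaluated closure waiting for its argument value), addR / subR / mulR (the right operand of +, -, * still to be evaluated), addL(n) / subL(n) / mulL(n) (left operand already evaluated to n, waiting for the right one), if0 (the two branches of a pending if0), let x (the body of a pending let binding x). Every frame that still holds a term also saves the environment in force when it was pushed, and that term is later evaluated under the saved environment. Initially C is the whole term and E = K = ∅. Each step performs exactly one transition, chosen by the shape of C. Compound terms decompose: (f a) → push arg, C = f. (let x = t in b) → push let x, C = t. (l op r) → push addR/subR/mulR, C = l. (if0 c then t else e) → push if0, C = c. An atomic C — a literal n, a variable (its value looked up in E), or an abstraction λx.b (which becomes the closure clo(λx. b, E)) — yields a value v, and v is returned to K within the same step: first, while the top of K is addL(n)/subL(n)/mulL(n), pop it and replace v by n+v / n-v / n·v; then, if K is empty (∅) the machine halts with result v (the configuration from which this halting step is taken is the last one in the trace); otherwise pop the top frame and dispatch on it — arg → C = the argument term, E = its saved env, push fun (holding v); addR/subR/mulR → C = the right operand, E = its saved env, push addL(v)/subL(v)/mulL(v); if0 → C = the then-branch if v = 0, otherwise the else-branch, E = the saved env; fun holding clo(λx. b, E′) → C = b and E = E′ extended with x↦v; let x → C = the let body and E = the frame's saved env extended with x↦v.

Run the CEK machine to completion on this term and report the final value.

0. [C=(let x = (if0 ((-2 * 1) * ((λv. -4) 0)) then ((let p = 5 in 6) - ((λz. z) -1)) else ((λq. ((λp. -3) q)) (let v = 7 in v))) in x) | E=∅ | K=∅]
1. [C=(if0 ((-2 * 1) * ((λv. -4) 0)) then ((let p = 5 in 6) - ((λz. z) -1)) else ((λq. ((λp. -3) q)) (let v = 7 in v))) | E=∅ | K=[let x]]
2. [C=((-2 * 1) * ((λv. -4) 0)) | E=∅ | K=[if0 :: let x]]
3. [C=(-2 * 1) | E=∅ | K=[mulR :: if0 :: let x]]
4. [C=-2 | E=∅ | K=[mulR :: mulR :: if0 :: let x]]
5. [C=1 | E=∅ | K=[mulL(-2) :: mulR :: if0 :: let x]]
6. [C=((λv. -4) 0) | E=∅ | K=[mulL(-2) :: if0 :: let x]]
7. [C=(λv. -4) | E=∅ | K=[arg :: mulL(-2) :: if0 :: let x]]
8. [C=0 | E=∅ | K=[fun :: mulL(-2) :: if0 :: let x]]
9. [C=-4 | E={v↦0} | K=[mulL(-2) :: if0 :: let x]]
10. [C=((λq. ((λp. -3) q)) (let v = 7 in v)) | E=∅ | K=[let x]]
11. [C=(λq. ((λp. -3) q)) | E=∅ | K=[arg :: let x]]
12. [C=(let v = 7 in v) | E=∅ | K=[fun :: let x]]
13. [C=7 | E=∅ | K=[let v :: fun :: let x]]
14. [C=v | E={v↦7} | K=[fun :: let x]]
15. [C=((λp. -3) q) | E={q↦7} | K=[let x]]
16. [C=(λp. -3) | E={q↦7} | K=[arg :: let x]]
17. [C=q | E={q↦7} | K=[fun :: let x]]
18. [C=-3 | E={p↦7, q↦7} | K=[let x]]
19. [C=x | E={x↦-3} | K=∅]
→ final value -3

Answer: -3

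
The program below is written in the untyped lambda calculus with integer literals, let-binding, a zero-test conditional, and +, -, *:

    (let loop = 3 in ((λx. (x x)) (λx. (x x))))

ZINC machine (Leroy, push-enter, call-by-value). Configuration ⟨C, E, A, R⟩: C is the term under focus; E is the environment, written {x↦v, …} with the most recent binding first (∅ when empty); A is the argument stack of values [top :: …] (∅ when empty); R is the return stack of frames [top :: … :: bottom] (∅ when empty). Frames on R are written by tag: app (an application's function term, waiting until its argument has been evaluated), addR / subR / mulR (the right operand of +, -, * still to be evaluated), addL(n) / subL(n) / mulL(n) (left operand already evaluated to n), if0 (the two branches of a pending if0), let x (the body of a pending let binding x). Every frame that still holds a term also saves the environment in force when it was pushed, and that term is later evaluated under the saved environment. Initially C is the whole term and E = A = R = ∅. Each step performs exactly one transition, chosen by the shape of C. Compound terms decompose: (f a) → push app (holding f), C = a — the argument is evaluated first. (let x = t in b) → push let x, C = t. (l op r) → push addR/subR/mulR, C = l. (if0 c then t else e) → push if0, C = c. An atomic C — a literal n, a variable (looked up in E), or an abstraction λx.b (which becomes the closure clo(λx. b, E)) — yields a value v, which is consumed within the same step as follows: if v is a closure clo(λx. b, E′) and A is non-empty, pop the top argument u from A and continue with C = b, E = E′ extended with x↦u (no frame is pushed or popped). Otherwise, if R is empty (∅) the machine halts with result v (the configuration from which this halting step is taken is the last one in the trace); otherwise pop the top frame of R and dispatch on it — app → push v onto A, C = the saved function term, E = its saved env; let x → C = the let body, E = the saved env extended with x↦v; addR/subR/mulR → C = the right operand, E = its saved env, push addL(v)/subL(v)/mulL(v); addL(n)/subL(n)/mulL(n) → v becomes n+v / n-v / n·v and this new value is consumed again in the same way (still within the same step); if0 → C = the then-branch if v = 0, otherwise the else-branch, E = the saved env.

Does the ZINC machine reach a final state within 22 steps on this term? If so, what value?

Answer: DIVERGES (no final state within 22 steps)

Execution trace:
t=0: <C=(let loop = 3 in ((λx. (x x)) (λx. (x x)))), E=∅, A=∅, R=∅>
t=1: <C=3, E=∅, A=∅, R=[let loop]>
t=2: <C=((λx. (x x)) (λx. (x x))), E={loop↦3}, A=∅, R=∅>
t=3: <C=(λx. (x x)), E={loop↦3}, A=∅, R=[app]>
t=4: <C=(λx. (x x)), E={loop↦3}, A=[clo(λx. (x x), {loop↦3})], R=∅>
t=5: <C=(x x), E={x↦clo(λx. (x x), {loop↦3}), loop↦3}, A=∅, R=∅>
t=6: <C=x, E={x↦clo(λx. (x x), {loop↦3}), loop↦3}, A=∅, R=[app]>
t=7: <C=x, E={x↦clo(λx. (x x), {loop↦3}), loop↦3}, A=[clo(λx. (x x), {loop↦3})], R=∅>
… configuration repeats with period 3 (steps 5–7 recur indefinitely) …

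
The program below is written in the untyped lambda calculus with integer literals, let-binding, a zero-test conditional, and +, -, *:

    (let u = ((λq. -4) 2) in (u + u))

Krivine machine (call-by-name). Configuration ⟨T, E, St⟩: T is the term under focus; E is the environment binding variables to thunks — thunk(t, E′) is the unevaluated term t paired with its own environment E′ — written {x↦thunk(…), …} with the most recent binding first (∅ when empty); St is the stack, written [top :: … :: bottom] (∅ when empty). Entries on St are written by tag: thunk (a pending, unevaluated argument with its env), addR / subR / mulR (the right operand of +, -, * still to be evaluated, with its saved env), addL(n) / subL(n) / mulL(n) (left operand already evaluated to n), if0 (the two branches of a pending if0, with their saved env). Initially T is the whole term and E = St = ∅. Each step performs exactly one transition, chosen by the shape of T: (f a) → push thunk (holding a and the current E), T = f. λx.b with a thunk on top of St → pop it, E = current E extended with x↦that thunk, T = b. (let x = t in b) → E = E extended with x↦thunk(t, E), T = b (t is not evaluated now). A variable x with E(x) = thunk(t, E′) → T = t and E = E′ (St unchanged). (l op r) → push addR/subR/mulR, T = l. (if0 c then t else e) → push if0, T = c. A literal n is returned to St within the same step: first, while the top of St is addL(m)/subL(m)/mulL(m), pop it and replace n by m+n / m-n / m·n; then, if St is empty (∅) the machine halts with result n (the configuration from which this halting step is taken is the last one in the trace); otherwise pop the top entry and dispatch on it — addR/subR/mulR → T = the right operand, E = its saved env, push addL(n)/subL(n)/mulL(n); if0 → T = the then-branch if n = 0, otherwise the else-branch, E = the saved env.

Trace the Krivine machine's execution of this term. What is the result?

Answer: -8

Machine steps:
[0] [T=(let u = ((λq. -4) 2) in (u + u)) | E=∅ | St=∅]
[1] [T=(u + u) | E={u↦thunk(((λq. -4) 2), ∅)} | St=∅]
[2] [T=u | E={u↦thunk(((λq. -4) 2), ∅)} | St=[addR]]
[3] [T=((λq. -4) 2) | E=∅ | St=[addR]]
[4] [T=(λq. -4) | E=∅ | St=[thunk :: addR]]
[5] [T=-4 | E={q↦thunk(2, ∅)} | St=[addR]]
[6] [T=u | E={u↦thunk(((λq. -4) 2), ∅)} | St=[addL(-4)]]
[7] [T=((λq. -4) 2) | E=∅ | St=[addL(-4)]]
[8] [T=(λq. -4) | E=∅ | St=[thunk :: addL(-4)]]
[9] [T=-4 | E={q↦thunk(2, ∅)} | St=[addL(-4)]]
→ final value -8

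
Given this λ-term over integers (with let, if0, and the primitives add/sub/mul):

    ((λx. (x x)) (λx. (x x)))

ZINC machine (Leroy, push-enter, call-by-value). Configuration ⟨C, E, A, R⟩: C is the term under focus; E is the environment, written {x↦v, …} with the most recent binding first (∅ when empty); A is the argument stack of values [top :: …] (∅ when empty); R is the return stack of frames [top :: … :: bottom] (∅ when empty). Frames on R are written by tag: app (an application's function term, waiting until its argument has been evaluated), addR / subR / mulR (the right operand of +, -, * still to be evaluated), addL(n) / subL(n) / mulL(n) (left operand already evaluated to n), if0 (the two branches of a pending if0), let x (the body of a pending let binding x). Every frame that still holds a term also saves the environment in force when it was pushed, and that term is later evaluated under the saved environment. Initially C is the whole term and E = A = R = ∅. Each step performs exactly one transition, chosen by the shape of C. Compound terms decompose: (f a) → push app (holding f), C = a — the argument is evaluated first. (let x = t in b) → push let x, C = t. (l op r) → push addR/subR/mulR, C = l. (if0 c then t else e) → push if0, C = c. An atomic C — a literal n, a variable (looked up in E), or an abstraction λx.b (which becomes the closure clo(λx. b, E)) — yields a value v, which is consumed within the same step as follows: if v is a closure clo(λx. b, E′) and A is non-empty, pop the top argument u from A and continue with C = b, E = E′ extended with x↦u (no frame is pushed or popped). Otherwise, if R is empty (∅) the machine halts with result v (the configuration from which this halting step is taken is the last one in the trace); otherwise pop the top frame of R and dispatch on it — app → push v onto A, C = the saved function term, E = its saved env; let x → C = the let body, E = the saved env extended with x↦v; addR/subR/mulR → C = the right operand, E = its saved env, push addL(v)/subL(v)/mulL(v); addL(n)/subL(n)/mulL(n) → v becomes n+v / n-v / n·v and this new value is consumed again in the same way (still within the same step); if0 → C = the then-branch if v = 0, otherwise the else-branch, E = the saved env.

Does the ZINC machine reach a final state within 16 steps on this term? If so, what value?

[0] [C=((λx. (x x)) (λx. (x x))) | E=∅ | A=∅ | R=∅]
[1] [C=(λx. (x x)) | E=∅ | A=∅ | R=[app]]
[2] [C=(λx. (x x)) | E=∅ | A=[clo(λx. (x x), ∅)] | R=∅]
[3] [C=(x x) | E={x↦clo(λx. (x x), ∅)} | A=∅ | R=∅]
[4] [C=x | E={x↦clo(λx. (x x), ∅)} | A=∅ | R=[app]]
[5] [C=x | E={x↦clo(λx. (x x), ∅)} | A=[clo(λx. (x x), ∅)] | R=∅]
… configuration repeats with period 3 (steps 3–5 recur indefinitely) …

Answer: DIVERGES (no final state within 16 steps)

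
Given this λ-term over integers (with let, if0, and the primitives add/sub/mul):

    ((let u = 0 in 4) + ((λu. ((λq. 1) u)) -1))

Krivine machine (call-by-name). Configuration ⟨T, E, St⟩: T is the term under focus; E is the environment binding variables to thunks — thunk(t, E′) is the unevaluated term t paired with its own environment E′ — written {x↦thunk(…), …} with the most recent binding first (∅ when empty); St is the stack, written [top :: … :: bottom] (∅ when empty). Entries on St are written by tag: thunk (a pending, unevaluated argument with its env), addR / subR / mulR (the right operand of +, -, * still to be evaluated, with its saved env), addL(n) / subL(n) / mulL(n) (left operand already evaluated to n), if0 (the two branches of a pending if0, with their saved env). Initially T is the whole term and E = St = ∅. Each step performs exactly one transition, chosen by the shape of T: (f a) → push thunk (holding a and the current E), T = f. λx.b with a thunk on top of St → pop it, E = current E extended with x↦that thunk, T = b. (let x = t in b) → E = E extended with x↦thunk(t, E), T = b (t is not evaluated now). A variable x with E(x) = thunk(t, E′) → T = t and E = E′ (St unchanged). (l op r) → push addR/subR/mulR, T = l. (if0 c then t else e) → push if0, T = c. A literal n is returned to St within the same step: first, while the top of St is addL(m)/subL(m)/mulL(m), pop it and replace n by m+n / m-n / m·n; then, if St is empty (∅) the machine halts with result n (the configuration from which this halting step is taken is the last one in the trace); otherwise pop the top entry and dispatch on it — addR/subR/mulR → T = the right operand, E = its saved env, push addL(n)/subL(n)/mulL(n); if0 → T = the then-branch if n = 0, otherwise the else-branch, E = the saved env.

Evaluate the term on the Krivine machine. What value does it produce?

step 0: [T=((let u = 0 in 4) + ((λu. ((λq. 1) u)) -1)) | E=∅ | St=∅]
step 1: [T=(let u = 0 in 4) | E=∅ | St=[addR]]
step 2: [T=4 | E={u↦thunk(0, ∅)} | St=[addR]]
step 3: [T=((λu. ((λq. 1) u)) -1) | E=∅ | St=[addL(4)]]
step 4: [T=(λu. ((λq. 1) u)) | E=∅ | St=[thunk :: addL(4)]]
step 5: [T=((λq. 1) u) | E={u↦thunk(-1, ∅)} | St=[addL(4)]]
step 6: [T=(λq. 1) | E={u↦thunk(-1, ∅)} | St=[thunk :: addL(4)]]
step 7: [T=1 | E={q↦thunk(u, {u↦thunk(-1, ∅)}), u↦thunk(-1, ∅)} | St=[addL(4)]]
→ final value 5

Answer: 5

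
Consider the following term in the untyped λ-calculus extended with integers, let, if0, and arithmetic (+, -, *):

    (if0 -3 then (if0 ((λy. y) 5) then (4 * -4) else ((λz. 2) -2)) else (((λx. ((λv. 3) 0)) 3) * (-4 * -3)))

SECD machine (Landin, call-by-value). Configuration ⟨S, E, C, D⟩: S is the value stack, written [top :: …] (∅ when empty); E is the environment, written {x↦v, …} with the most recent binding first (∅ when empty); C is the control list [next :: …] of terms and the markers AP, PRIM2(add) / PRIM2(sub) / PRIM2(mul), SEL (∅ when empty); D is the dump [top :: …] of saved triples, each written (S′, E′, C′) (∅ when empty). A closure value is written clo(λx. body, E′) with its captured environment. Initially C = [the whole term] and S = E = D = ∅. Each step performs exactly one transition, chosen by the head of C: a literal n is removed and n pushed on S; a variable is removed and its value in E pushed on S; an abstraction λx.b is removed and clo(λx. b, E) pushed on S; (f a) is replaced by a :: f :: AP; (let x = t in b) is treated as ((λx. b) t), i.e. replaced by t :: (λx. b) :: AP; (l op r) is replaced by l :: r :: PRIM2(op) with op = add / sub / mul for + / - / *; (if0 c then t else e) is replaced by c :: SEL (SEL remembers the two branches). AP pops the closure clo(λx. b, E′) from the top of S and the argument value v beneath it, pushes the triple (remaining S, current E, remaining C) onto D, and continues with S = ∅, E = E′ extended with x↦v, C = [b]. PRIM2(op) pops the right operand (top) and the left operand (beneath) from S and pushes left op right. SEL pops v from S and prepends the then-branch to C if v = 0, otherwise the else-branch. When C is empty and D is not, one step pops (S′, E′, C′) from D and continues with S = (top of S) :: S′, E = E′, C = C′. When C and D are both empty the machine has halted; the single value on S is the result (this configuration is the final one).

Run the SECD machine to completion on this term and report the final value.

t=0: ⟨S=∅; E=∅; C=[(if0 -3 then (if0 ((λy. y) 5) then (4 * -4) else ((λz. 2) -2)) else (((λx. ((λv. 3) 0)) 3) * (-4 * -3)))]; D=∅⟩
t=1: ⟨S=∅; E=∅; C=[-3 :: SEL]; D=∅⟩
t=2: ⟨S=[-3]; E=∅; C=[SEL]; D=∅⟩
t=3: ⟨S=∅; E=∅; C=[(((λx. ((λv. 3) 0)) 3) * (-4 * -3))]; D=∅⟩
t=4: ⟨S=∅; E=∅; C=[((λx. ((λv. 3) 0)) 3) :: (-4 * -3) :: PRIM2(mul)]; D=∅⟩
t=5: ⟨S=∅; E=∅; C=[3 :: (λx. ((λv. 3) 0)) :: AP :: (-4 * -3) :: PRIM2(mul)]; D=∅⟩
t=6: ⟨S=[3]; E=∅; C=[(λx. ((λv. 3) 0)) :: AP :: (-4 * -3) :: PRIM2(mul)]; D=∅⟩
t=7: ⟨S=[clo(λx. ((λv. 3) 0), ∅) :: 3]; E=∅; C=[AP :: (-4 * -3) :: PRIM2(mul)]; D=∅⟩
t=8: ⟨S=∅; E={x↦3}; C=[((λv. 3) 0)]; D=[(∅, ∅, [(-4 * -3) :: PRIM2(mul)])]⟩
t=9: ⟨S=∅; E={x↦3}; C=[0 :: (λv. 3) :: AP]; D=[(∅, ∅, [(-4 * -3) :: PRIM2(mul)])]⟩
t=10: ⟨S=[0]; E={x↦3}; C=[(λv. 3) :: AP]; D=[(∅, ∅, [(-4 * -3) :: PRIM2(mul)])]⟩
t=11: ⟨S=[clo(λv. 3, {x↦3}) :: 0]; E={x↦3}; C=[AP]; D=[(∅, ∅, [(-4 * -3) :: PRIM2(mul)])]⟩
t=12: ⟨S=∅; E={v↦0, x↦3}; C=[3]; D=[(∅, {x↦3}, ∅) :: (∅, ∅, [(-4 * -3) :: PRIM2(mul)])]⟩
t=13: ⟨S=[3]; E={v↦0, x↦3}; C=∅; D=[(∅, {x↦3}, ∅) :: (∅, ∅, [(-4 * -3) :: PRIM2(mul)])]⟩
t=14: ⟨S=[3]; E={x↦3}; C=∅; D=[(∅, ∅, [(-4 * -3) :: PRIM2(mul)])]⟩
t=15: ⟨S=[3]; E=∅; C=[(-4 * -3) :: PRIM2(mul)]; D=∅⟩
t=16: ⟨S=[3]; E=∅; C=[-4 :: -3 :: PRIM2(mul) :: PRIM2(mul)]; D=∅⟩
t=17: ⟨S=[-4 :: 3]; E=∅; C=[-3 :: PRIM2(mul) :: PRIM2(mul)]; D=∅⟩
t=18: ⟨S=[-3 :: -4 :: 3]; E=∅; C=[PRIM2(mul) :: PRIM2(mul)]; D=∅⟩
t=19: ⟨S=[12 :: 3]; E=∅; C=[PRIM2(mul)]; D=∅⟩
t=20: ⟨S=[36]; E=∅; C=∅; D=∅⟩
→ final value 36

Answer: 36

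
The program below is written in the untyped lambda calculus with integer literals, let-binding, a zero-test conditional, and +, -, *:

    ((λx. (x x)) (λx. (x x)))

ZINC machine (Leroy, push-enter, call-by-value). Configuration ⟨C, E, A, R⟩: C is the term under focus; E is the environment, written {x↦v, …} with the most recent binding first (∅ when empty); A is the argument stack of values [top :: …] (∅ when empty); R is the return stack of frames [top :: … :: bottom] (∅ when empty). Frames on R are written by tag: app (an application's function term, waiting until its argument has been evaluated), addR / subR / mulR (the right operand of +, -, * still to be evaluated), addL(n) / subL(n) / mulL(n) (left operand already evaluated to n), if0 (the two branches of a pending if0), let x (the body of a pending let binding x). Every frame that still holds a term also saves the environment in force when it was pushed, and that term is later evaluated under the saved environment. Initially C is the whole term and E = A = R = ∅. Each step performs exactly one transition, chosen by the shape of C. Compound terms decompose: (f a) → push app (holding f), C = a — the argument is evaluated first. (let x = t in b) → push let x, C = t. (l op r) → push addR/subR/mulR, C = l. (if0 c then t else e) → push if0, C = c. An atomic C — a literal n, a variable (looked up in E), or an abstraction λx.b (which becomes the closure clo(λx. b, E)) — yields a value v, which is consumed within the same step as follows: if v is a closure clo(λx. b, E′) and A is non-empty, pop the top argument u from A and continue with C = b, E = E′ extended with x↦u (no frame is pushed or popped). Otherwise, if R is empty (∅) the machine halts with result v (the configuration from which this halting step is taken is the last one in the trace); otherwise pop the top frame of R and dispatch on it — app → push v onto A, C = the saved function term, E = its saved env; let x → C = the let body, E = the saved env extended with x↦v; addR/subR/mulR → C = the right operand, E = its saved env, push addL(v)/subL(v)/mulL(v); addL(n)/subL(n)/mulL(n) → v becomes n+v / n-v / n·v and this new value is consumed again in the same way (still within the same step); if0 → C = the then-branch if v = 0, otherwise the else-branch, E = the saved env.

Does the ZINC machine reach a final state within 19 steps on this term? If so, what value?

t=0: <C=((λx. (x x)) (λx. (x x))), E=∅, A=∅, R=∅>
t=1: <C=(λx. (x x)), E=∅, A=∅, R=[app]>
t=2: <C=(λx. (x x)), E=∅, A=[clo(λx. (x x), ∅)], R=∅>
t=3: <C=(x x), E={x↦clo(λx. (x x), ∅)}, A=∅, R=∅>
t=4: <C=x, E={x↦clo(λx. (x x), ∅)}, A=∅, R=[app]>
t=5: <C=x, E={x↦clo(λx. (x x), ∅)}, A=[clo(λx. (x x), ∅)], R=∅>
… configuration repeats with period 3 (steps 3–5 recur indefinitely) …

Answer: DIVERGES (no final state within 19 steps)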